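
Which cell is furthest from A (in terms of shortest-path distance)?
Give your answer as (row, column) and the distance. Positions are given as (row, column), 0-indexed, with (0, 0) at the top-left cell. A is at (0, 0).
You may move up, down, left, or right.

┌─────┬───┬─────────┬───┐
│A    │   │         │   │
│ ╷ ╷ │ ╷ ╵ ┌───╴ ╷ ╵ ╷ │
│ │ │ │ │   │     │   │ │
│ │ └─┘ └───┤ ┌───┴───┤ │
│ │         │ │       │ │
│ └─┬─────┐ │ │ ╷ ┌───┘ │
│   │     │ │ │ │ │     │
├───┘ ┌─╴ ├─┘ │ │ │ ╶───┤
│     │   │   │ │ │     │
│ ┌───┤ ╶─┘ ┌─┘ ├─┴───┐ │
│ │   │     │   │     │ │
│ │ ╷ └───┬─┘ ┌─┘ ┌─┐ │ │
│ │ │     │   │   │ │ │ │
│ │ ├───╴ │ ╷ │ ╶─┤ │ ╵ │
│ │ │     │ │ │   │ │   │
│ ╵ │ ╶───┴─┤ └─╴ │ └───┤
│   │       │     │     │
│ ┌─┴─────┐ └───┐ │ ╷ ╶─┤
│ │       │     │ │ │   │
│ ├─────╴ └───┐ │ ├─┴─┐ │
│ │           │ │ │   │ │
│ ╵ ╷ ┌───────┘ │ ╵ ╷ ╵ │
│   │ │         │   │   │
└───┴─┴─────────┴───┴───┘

Computing BFS distances from A to all cells:
Furthest cell: (11, 3)
Distance: 60 steps

Path from A to the furthest cell:

┌─────┬───┬─────────┬───┐
│A ↓  │↱ ↓│↱ → → ↓  │   │
│ ╷ ╷ │ ╷ ╵ ┌───╴ ╷ ╵ ╷ │
│ │↓│ │↑│↳ ↑│↓ ← ↲│   │ │
│ │ └─┘ └───┤ ┌───┴───┤ │
│ │↳ → ↑    │↓│       │ │
│ └─┬─────┐ │ │ ╷ ┌───┘ │
│   │↓ ← ↰│ │↓│ │ │     │
├───┘ ┌─╴ ├─┘ │ │ │ ╶───┤
│↓ ← ↲│↱ ↑│↓ ↲│ │ │     │
│ ┌───┤ ╶─┘ ┌─┘ ├─┴───┐ │
│↓│↱ ↓│↑ ← ↲│   │     │ │
│ │ ╷ └───┬─┘ ┌─┘ ┌─┐ │ │
│↓│↑│↳ → ↓│   │   │ │ │ │
│ │ ├───╴ │ ╷ │ ╶─┤ │ ╵ │
│↓│↑│↓ ← ↲│ │ │   │ │   │
│ ╵ │ ╶───┴─┤ └─╴ │ └───┤
│↳ ↑│↳ → → ↓│     │     │
│ ┌─┴─────┐ └───┐ │ ╷ ╶─┤
│ │       │↳ → ↓│ │ │   │
│ ├─────╴ └───┐ │ ├─┴─┐ │
│ │           │↓│ │   │ │
│ ╵ ╷ ┌───────┘ │ ╵ ╷ ╵ │
│   │ │B ← ← ← ↲│   │   │
└───┴─┴─────────┴───┴───┘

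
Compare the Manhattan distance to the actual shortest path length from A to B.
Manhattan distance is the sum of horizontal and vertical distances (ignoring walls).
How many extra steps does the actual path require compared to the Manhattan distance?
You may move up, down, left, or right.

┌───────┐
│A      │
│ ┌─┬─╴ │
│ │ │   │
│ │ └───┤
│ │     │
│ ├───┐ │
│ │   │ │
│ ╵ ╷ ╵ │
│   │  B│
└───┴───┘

Manhattan distance: |4 - 0| + |3 - 0| = 7
Actual path length: 9
Extra steps: 9 - 7 = 2

Solution:

┌───────┐
│A      │
│ ┌─┬─╴ │
│↓│ │   │
│ │ └───┤
│↓│     │
│ ├───┐ │
│↓│↱ ↓│ │
│ ╵ ╷ ╵ │
│↳ ↑│↳ B│
└───┴───┘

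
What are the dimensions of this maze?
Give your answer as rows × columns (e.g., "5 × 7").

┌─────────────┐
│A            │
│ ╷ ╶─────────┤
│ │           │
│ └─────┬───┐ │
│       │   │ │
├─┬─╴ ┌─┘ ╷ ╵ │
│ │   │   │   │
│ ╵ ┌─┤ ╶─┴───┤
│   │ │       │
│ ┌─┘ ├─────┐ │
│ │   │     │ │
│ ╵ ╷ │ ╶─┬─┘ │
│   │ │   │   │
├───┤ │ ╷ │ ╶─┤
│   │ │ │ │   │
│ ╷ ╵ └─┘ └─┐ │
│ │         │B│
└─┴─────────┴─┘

Counting the maze dimensions:
Rows (vertical): 9
Columns (horizontal): 7
Dimensions: 9 × 7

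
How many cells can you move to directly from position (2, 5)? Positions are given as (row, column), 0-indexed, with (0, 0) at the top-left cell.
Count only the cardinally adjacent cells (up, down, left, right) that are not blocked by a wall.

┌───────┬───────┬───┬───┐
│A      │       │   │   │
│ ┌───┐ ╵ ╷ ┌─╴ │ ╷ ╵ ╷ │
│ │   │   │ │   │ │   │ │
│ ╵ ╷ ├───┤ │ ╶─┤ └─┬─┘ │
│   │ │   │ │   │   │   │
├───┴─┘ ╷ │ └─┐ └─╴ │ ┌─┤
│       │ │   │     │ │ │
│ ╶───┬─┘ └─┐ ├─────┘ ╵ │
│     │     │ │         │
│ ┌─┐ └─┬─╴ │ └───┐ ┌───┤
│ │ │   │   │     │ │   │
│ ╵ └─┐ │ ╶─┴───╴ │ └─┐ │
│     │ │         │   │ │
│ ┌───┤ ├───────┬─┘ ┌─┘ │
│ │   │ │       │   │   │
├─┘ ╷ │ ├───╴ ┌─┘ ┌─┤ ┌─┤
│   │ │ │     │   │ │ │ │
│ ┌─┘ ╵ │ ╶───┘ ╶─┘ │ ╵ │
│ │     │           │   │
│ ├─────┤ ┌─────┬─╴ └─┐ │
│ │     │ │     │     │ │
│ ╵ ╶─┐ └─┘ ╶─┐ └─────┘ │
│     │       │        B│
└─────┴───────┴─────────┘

Checking passable neighbors of (2, 5):
Neighbors: (1, 5), (3, 5)
Count: 2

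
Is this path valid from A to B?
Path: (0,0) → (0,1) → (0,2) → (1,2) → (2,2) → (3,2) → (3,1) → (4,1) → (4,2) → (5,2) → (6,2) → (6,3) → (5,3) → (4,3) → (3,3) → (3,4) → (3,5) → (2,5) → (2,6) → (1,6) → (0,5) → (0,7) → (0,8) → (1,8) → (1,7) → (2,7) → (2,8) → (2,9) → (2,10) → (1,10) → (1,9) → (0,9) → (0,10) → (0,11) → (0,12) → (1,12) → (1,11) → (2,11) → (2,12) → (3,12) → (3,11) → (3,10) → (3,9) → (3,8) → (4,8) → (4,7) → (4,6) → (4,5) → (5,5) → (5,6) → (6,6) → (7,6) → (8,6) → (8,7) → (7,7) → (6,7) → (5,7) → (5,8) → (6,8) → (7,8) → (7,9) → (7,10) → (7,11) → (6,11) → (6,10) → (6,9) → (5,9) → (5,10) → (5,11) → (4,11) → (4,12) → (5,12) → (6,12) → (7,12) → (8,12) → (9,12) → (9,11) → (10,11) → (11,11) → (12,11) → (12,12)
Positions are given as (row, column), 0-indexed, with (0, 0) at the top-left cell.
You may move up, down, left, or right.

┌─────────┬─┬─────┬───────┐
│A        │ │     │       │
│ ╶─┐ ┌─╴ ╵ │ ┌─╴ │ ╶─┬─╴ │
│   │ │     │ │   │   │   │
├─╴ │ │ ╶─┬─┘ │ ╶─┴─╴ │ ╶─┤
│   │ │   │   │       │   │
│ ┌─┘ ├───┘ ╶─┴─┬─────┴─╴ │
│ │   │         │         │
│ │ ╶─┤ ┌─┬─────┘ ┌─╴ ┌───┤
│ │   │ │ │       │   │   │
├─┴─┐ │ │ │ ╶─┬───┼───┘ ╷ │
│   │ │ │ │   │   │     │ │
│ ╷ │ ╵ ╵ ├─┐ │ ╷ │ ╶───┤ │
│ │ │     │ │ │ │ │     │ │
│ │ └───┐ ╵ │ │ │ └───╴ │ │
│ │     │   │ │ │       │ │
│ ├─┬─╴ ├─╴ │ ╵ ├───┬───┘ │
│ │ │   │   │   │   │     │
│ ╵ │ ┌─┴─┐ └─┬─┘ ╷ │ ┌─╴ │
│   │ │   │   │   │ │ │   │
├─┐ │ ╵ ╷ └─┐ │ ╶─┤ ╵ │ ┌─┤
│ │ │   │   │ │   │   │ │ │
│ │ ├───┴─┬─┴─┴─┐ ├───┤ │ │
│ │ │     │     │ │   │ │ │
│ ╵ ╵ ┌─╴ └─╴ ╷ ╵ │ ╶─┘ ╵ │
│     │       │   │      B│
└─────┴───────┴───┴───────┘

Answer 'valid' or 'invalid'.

Checking path validity:
Result: Invalid move at step 20: cannot move from (1, 6) to (0, 5).

invalid

Correct solution:

┌─────────┬─┬─────┬───────┐
│A → ↓    │ │↱ → ↓│↱ → → ↓│
│ ╶─┐ ┌─╴ ╵ │ ┌─╴ │ ╶─┬─╴ │
│   │↓│     │↑│↓ ↲│↑ ↰│↓ ↲│
├─╴ │ │ ╶─┬─┘ │ ╶─┴─╴ │ ╶─┤
│   │↓│   │↱ ↑│↳ → → ↑│↳ ↓│
│ ┌─┘ ├───┘ ╶─┴─┬─────┴─╴ │
│ │↓ ↲│↱ → ↑    │↓ ← ← ← ↲│
│ │ ╶─┤ ┌─┬─────┘ ┌─╴ ┌───┤
│ │↳ ↓│↑│ │↓ ← ← ↲│   │↱ ↓│
├─┴─┐ │ │ │ ╶─┬───┼───┘ ╷ │
│   │↓│↑│ │↳ ↓│↱ ↓│↱ → ↑│↓│
│ ╷ │ ╵ ╵ ├─┐ │ ╷ │ ╶───┤ │
│ │ │↳ ↑  │ │↓│↑│↓│↑ ← ↰│↓│
│ │ └───┐ ╵ │ │ │ └───╴ │ │
│ │     │   │↓│↑│↳ → → ↑│↓│
│ ├─┬─╴ ├─╴ │ ╵ ├───┬───┘ │
│ │ │   │   │↳ ↑│   │    ↓│
│ ╵ │ ┌─┴─┐ └─┬─┘ ╷ │ ┌─╴ │
│   │ │   │   │   │ │ │↓ ↲│
├─┐ │ ╵ ╷ └─┐ │ ╶─┤ ╵ │ ┌─┤
│ │ │   │   │ │   │   │↓│ │
│ │ ├───┴─┬─┴─┴─┐ ├───┤ │ │
│ │ │     │     │ │   │↓│ │
│ ╵ ╵ ┌─╴ └─╴ ╷ ╵ │ ╶─┘ ╵ │
│     │       │   │    ↳ B│
└─────┴───────┴───┴───────┘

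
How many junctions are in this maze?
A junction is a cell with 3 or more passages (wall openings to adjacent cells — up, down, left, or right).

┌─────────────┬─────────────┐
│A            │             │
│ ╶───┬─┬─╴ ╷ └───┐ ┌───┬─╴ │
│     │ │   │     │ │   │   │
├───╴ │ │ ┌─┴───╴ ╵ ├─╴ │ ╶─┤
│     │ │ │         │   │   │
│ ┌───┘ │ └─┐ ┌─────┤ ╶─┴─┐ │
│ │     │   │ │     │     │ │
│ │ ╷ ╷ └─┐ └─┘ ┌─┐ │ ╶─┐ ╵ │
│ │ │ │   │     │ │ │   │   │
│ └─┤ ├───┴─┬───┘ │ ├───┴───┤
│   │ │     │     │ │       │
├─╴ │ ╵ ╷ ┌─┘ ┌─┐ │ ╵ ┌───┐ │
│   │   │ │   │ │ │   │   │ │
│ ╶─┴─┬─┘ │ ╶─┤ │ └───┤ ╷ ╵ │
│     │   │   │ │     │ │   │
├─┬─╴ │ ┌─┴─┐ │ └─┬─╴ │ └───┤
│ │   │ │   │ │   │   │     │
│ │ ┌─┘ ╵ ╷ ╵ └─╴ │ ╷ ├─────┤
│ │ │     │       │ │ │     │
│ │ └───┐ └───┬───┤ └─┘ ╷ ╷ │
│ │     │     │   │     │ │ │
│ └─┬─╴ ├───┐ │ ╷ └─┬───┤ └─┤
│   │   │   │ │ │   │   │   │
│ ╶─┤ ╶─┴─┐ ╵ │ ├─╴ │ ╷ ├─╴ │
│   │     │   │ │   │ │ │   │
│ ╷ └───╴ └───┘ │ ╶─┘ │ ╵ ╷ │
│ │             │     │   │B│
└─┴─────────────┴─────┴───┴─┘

Checking each cell for number of passages:

Junctions found (3+ passages):
  (0, 5): 3 passages
  (0, 9): 3 passages
  (2, 6): 3 passages
  (2, 8): 3 passages
  (3, 2): 3 passages
  (3, 3): 3 passages
  (3, 10): 3 passages
  (5, 4): 3 passages
  (5, 8): 3 passages
  (8, 10): 3 passages
  (9, 3): 3 passages
  (9, 4): 3 passages
  (9, 6): 3 passages
  (9, 12): 3 passages
  (11, 0): 3 passages
  (12, 0): 3 passages
  (12, 13): 3 passages
  (13, 4): 3 passages
Total junctions: 18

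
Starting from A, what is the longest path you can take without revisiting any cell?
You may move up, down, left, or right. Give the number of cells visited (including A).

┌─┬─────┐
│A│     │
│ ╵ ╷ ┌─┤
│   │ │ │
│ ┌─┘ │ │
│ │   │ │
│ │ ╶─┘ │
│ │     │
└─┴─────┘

Finding longest simple path using DFS:
Start: (0, 0)
Longest path visits 13 cells
Path: A → down → right → up → right → down → down → left → down → right → right → up → up

Solution:

┌─┬─────┐
│A│↱ ↓  │
│ ╵ ╷ ┌─┤
│↳ ↑│↓│B│
│ ┌─┘ │ │
│ │↓ ↲│↑│
│ │ ╶─┘ │
│ │↳ → ↑│
└─┴─────┘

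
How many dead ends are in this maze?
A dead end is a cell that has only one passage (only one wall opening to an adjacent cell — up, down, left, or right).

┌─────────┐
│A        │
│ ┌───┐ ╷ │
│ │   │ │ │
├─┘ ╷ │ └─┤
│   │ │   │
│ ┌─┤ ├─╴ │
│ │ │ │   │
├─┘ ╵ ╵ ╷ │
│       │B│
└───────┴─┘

Checking each cell for number of passages:

Dead ends found at positions:
  (1, 0)
  (1, 4)
  (3, 0)
  (3, 1)
  (4, 0)
  (4, 4)
Total dead ends: 6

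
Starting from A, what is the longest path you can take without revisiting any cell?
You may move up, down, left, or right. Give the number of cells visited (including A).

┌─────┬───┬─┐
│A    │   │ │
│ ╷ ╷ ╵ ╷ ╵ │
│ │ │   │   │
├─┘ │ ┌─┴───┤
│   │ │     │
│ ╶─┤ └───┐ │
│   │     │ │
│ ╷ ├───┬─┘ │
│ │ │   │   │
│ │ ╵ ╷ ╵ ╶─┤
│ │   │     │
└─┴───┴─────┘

Finding longest simple path using DFS:
Start: (0, 0)
Longest path visits 20 cells
Path: A → right → down → down → left → down → right → down → down → right → up → right → down → right → up → right → up → up → left → left

Solution:

┌─────┬───┬─┐
│A ↓  │   │ │
│ ╷ ╷ ╵ ╷ ╵ │
│ │↓│   │   │
├─┘ │ ┌─┴───┤
│↓ ↲│ │B ← ↰│
│ ╶─┤ └───┐ │
│↳ ↓│     │↑│
│ ╷ ├───┬─┘ │
│ │↓│↱ ↓│↱ ↑│
│ │ ╵ ╷ ╵ ╶─┤
│ │↳ ↑│↳ ↑  │
└─┴───┴─────┘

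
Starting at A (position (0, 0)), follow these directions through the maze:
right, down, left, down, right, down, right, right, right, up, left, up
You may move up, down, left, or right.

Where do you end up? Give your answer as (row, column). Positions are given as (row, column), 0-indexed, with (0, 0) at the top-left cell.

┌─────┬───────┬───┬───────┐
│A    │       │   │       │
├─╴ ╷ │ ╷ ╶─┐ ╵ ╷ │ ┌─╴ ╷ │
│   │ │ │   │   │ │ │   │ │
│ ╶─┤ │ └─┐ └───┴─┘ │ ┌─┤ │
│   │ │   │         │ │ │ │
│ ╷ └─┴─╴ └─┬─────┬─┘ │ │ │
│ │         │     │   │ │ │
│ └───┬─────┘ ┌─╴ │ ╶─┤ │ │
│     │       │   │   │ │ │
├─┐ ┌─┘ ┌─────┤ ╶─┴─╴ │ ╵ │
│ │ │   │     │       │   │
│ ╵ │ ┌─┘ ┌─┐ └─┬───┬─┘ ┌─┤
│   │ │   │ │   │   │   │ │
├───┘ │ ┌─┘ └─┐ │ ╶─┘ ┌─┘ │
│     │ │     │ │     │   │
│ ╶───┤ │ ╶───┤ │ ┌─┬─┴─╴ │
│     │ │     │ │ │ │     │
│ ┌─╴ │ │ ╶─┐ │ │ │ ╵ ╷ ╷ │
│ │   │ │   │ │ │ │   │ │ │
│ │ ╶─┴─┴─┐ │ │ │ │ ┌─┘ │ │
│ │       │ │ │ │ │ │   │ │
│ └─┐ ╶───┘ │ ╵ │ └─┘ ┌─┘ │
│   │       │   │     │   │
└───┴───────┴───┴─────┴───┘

Following directions step by step:
Start: (0, 0)
  right: (0, 0) → (0, 1)
  down: (0, 1) → (1, 1)
  left: (1, 1) → (1, 0)
  down: (1, 0) → (2, 0)
  right: (2, 0) → (2, 1)
  down: (2, 1) → (3, 1)
  right: (3, 1) → (3, 2)
  right: (3, 2) → (3, 3)
  right: (3, 3) → (3, 4)
  up: (3, 4) → (2, 4)
  left: (2, 4) → (2, 3)
  up: (2, 3) → (1, 3)
Final position: (1, 3)

Path taken:

┌─────┬───────┬───┬───────┐
│A ↓  │       │   │       │
├─╴ ╷ │ ╷ ╶─┐ ╵ ╷ │ ┌─╴ ╷ │
│↓ ↲│ │B│   │   │ │ │   │ │
│ ╶─┤ │ └─┐ └───┴─┘ │ ┌─┤ │
│↳ ↓│ │↑ ↰│         │ │ │ │
│ ╷ └─┴─╴ └─┬─────┬─┘ │ │ │
│ │↳ → → ↑  │     │   │ │ │
│ └───┬─────┘ ┌─╴ │ ╶─┤ │ │
│     │       │   │   │ │ │
├─┐ ┌─┘ ┌─────┤ ╶─┴─╴ │ ╵ │
│ │ │   │     │       │   │
│ ╵ │ ┌─┘ ┌─┐ └─┬───┬─┘ ┌─┤
│   │ │   │ │   │   │   │ │
├───┘ │ ┌─┘ └─┐ │ ╶─┘ ┌─┘ │
│     │ │     │ │     │   │
│ ╶───┤ │ ╶───┤ │ ┌─┬─┴─╴ │
│     │ │     │ │ │ │     │
│ ┌─╴ │ │ ╶─┐ │ │ │ ╵ ╷ ╷ │
│ │   │ │   │ │ │ │   │ │ │
│ │ ╶─┴─┴─┐ │ │ │ │ ┌─┘ │ │
│ │       │ │ │ │ │ │   │ │
│ └─┐ ╶───┘ │ ╵ │ └─┘ ┌─┘ │
│   │       │   │     │   │
└───┴───────┴───┴─────┴───┘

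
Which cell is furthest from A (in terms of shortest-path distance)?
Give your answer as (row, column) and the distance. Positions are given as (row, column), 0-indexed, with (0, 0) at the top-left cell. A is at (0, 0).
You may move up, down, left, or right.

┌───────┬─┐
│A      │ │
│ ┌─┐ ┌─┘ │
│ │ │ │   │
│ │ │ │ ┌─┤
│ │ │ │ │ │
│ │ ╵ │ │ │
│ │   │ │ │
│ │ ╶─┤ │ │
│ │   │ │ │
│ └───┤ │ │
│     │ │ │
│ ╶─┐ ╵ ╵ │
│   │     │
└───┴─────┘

Computing BFS distances from A to all cells:
Furthest cell: (0, 4)
Distance: 16 steps

Path from A to the furthest cell:

┌───────┬─┐
│A      │B│
│ ┌─┐ ┌─┘ │
│↓│ │ │↱ ↑│
│ │ │ │ ┌─┤
│↓│ │ │↑│ │
│ │ ╵ │ │ │
│↓│   │↑│ │
│ │ ╶─┤ │ │
│↓│   │↑│ │
│ └───┤ │ │
│↳ → ↓│↑│ │
│ ╶─┐ ╵ ╵ │
│   │↳ ↑  │
└───┴─────┘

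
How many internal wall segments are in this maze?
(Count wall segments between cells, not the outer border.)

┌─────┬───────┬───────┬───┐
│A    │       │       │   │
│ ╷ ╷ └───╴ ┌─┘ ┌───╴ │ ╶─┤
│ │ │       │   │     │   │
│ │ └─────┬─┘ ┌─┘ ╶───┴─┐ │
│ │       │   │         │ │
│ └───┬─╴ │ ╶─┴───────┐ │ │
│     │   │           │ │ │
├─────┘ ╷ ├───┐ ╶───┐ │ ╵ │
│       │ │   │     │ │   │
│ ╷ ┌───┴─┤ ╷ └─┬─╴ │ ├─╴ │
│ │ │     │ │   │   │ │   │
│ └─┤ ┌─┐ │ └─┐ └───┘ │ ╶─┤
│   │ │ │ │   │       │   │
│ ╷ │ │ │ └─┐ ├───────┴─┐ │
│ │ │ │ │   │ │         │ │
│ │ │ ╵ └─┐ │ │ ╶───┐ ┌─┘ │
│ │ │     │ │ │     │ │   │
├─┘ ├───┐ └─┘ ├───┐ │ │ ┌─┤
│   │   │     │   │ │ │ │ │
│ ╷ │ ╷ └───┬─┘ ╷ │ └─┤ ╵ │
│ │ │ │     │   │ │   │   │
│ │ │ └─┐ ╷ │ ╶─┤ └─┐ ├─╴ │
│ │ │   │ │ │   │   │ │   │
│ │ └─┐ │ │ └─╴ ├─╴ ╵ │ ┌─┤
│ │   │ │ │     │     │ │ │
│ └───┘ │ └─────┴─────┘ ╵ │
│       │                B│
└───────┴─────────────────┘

Counting internal wall segments:
Total internal walls: 156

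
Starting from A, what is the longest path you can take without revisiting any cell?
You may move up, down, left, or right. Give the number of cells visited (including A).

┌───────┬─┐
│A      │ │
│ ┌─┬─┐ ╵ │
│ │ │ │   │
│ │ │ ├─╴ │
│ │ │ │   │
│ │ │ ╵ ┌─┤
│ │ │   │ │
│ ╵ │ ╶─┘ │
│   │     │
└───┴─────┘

Finding longest simple path using DFS:
Start: (0, 0)
Longest path visits 14 cells
Path: A → right → right → right → down → right → down → left → down → left → down → right → right → up

Solution:

┌───────┬─┐
│A → → ↓│ │
│ ┌─┬─┐ ╵ │
│ │ │ │↳ ↓│
│ │ │ ├─╴ │
│ │ │ │↓ ↲│
│ │ │ ╵ ┌─┤
│ │ │↓ ↲│B│
│ ╵ │ ╶─┘ │
│   │↳ → ↑│
└───┴─────┘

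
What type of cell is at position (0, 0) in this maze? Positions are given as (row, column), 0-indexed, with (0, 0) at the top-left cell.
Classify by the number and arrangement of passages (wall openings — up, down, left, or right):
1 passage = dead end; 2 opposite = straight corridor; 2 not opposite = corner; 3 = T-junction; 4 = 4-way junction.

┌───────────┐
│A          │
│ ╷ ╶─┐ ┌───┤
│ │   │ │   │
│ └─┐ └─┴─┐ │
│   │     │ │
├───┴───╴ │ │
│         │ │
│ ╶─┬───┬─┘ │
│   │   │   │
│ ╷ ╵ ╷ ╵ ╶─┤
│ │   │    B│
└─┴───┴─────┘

Checking cell at (0, 0):
Number of passages: 2
Cell type: corner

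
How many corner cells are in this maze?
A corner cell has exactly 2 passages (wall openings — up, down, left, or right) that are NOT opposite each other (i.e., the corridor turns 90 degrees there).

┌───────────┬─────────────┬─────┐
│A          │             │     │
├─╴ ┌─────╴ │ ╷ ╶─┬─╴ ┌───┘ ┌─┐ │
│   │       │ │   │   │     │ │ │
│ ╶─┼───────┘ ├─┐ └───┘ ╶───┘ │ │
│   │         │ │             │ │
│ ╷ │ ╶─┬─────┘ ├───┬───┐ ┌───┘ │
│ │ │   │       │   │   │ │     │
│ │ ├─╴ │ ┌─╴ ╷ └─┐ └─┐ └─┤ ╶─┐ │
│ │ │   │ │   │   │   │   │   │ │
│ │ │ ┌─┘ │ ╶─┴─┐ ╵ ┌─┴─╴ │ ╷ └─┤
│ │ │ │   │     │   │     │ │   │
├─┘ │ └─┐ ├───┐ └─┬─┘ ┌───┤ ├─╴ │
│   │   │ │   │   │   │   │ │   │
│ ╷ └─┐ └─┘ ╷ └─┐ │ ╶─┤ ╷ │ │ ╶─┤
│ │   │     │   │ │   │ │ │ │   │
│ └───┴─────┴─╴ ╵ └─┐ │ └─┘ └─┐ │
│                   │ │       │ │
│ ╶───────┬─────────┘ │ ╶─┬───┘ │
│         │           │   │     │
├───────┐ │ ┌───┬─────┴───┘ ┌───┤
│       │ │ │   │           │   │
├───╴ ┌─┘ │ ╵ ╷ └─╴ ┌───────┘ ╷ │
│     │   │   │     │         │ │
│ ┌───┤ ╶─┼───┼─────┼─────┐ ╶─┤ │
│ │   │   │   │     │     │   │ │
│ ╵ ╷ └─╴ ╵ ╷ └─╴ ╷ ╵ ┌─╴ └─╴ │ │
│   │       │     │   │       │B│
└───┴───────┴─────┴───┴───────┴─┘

Counting corner cells (2 non-opposite passages):
Total corners: 103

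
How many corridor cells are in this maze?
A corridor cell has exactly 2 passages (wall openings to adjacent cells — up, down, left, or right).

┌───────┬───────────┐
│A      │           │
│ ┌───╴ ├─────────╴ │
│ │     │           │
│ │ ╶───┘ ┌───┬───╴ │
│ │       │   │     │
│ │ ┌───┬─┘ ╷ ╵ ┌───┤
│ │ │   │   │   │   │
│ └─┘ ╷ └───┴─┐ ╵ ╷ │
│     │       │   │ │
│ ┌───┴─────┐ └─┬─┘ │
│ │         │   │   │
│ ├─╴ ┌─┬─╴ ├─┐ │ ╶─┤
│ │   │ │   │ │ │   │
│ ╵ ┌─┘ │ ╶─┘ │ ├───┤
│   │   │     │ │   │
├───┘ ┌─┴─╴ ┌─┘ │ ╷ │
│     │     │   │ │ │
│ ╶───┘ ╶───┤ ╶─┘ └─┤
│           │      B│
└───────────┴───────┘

Counting cells with exactly 2 passages:
Total corridor cells: 82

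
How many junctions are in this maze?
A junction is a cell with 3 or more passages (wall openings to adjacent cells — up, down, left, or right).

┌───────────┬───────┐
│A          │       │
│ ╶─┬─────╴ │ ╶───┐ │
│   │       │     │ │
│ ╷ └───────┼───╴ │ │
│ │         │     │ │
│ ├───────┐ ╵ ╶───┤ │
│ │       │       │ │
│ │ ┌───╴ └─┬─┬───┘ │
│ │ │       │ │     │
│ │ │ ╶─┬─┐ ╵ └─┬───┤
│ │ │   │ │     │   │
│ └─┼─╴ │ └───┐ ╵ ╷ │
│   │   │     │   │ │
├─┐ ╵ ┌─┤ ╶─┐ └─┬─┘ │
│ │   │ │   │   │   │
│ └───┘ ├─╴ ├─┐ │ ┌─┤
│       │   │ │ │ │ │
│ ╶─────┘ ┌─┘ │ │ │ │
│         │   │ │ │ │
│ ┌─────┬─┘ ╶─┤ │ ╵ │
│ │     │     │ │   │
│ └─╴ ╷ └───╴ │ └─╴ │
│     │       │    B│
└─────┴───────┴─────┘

Checking each cell for number of passages:

Junctions found (3+ passages):
  (1, 0): 3 passages
  (3, 6): 3 passages
  (4, 4): 3 passages
  (5, 6): 3 passages
  (6, 4): 3 passages
  (8, 0): 3 passages
  (9, 0): 3 passages
  (10, 2): 3 passages
  (10, 5): 3 passages
  (10, 9): 3 passages
Total junctions: 10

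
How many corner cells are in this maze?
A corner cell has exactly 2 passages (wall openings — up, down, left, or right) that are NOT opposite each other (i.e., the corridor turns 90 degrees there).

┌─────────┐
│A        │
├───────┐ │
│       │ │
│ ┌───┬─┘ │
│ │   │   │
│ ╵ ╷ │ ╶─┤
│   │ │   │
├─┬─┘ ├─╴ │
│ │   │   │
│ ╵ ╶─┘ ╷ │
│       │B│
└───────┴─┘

Counting corner cells (2 non-opposite passages):
Total corners: 15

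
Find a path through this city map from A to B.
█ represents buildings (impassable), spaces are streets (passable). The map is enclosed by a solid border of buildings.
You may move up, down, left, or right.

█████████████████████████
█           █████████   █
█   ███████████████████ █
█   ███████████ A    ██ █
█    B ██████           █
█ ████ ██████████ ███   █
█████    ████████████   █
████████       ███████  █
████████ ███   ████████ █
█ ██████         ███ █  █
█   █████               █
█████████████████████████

Finding the shortest path from A to B:
Movement: cardinal only
Path length: 38 steps
Directions: down → right → right → right → right → right → down → down → right → down → right → down → down → down → left → left → left → left → left → left → left → up → left → left → up → up → left → left → left → left → left → left → up → left → left → up → up → left

Solution:

█████████████████████████
█           █████████   █
█   ███████████████████ █
█   ███████████ A    ██ █
█    B↰██████   ↳→→→→↓  █
█ ████↑██████████ ███↓  █
█████ ↑←↰████████████↳↓ █
████████↑←←←←←↰███████↳↓█
████████ ███  ↑████████↓█
█ ██████      ↑←↰███ █ ↓█
█   █████       ↑←←←←←←↲█
█████████████████████████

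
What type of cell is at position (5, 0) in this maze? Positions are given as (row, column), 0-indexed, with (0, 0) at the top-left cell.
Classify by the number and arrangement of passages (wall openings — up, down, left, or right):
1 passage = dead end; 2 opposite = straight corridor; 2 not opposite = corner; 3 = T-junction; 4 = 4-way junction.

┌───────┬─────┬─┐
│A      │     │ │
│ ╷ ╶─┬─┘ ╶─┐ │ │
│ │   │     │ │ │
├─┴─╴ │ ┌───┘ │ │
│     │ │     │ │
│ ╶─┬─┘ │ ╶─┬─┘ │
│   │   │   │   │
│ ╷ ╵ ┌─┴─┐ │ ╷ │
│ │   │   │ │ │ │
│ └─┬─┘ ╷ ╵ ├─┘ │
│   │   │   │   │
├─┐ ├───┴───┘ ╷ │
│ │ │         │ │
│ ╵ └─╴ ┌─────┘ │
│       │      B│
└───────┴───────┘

Checking cell at (5, 0):
Number of passages: 2
Cell type: corner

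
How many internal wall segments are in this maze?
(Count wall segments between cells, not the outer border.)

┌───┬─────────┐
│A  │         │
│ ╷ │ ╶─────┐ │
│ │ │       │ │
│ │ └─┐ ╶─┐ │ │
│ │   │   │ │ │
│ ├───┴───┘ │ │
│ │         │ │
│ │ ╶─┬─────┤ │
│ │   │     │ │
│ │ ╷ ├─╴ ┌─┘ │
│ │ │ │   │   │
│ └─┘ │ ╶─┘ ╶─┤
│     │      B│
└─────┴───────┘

Counting internal wall segments:
Total internal walls: 36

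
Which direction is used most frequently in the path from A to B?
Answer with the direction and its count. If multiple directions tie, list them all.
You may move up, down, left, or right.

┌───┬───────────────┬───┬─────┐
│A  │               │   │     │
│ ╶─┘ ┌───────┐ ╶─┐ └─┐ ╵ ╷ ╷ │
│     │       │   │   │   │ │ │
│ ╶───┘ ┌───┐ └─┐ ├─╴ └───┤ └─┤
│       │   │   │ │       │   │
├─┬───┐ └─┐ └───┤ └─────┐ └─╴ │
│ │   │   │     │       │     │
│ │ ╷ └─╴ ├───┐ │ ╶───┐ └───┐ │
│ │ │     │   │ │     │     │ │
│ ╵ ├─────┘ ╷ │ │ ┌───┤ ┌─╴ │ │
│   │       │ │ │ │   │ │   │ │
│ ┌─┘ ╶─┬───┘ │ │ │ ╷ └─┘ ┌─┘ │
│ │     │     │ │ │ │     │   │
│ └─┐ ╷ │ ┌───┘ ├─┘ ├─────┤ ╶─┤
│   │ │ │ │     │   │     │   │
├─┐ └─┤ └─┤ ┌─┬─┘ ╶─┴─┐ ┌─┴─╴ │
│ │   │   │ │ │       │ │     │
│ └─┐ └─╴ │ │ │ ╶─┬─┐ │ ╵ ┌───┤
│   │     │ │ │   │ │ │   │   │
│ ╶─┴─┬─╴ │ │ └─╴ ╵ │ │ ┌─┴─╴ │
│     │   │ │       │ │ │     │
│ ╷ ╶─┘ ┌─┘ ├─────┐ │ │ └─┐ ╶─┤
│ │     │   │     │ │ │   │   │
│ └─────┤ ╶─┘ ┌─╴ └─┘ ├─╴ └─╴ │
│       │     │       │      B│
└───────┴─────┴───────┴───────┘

Directions: down, right, right, up, right, right, right, right, right, right, right, down, right, down, right, right, down, right, right, down, down, down, left, down, right, down, left, left, down, left, down, down, right, down, right, right
Counts: {'down': 13, 'right': 18, 'up': 1, 'left': 4}
Most common: right (18 times)

Solution:

┌───┬───────────────┬───┬─────┐
│A  │↱ → → → → → → ↓│   │     │
│ ╶─┘ ┌───────┐ ╶─┐ └─┐ ╵ ╷ ╷ │
│↳ → ↑│       │   │↳ ↓│   │ │ │
│ ╶───┘ ┌───┐ └─┐ ├─╴ └───┤ └─┤
│       │   │   │ │  ↳ → ↓│   │
├─┬───┐ └─┐ └───┤ └─────┐ └─╴ │
│ │   │   │     │       │↳ → ↓│
│ │ ╷ └─╴ ├───┐ │ ╶───┐ └───┐ │
│ │ │     │   │ │     │     │↓│
│ ╵ ├─────┘ ╷ │ │ ┌───┤ ┌─╴ │ │
│   │       │ │ │ │   │ │   │↓│
│ ┌─┘ ╶─┬───┘ │ │ │ ╷ └─┘ ┌─┘ │
│ │     │     │ │ │ │     │↓ ↲│
│ └─┐ ╷ │ ┌───┘ ├─┘ ├─────┤ ╶─┤
│   │ │ │ │     │   │     │↳ ↓│
├─┐ └─┤ └─┤ ┌─┬─┘ ╶─┴─┐ ┌─┴─╴ │
│ │   │   │ │ │       │ │↓ ← ↲│
│ └─┐ └─╴ │ │ │ ╶─┬─┐ │ ╵ ┌───┤
│   │     │ │ │   │ │ │↓ ↲│   │
│ ╶─┴─┬─╴ │ │ └─╴ ╵ │ │ ┌─┴─╴ │
│     │   │ │       │ │↓│     │
│ ╷ ╶─┘ ┌─┘ ├─────┐ │ │ └─┐ ╶─┤
│ │     │   │     │ │ │↳ ↓│   │
│ └─────┤ ╶─┘ ┌─╴ └─┘ ├─╴ └─╴ │
│       │     │       │  ↳ → B│
└───────┴─────┴───────┴───────┘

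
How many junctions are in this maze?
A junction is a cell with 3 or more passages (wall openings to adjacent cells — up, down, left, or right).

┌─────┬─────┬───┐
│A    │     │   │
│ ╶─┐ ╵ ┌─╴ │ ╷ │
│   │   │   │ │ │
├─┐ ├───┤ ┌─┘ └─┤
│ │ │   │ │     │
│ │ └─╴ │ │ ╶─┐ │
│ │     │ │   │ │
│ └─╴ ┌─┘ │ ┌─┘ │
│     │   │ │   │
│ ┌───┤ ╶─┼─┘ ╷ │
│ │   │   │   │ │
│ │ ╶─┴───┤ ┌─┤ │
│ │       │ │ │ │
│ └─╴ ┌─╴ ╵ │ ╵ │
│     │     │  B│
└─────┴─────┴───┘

Checking each cell for number of passages:

Junctions found (3+ passages):
  (2, 6): 3 passages
  (3, 2): 3 passages
  (3, 5): 3 passages
  (4, 0): 3 passages
  (4, 7): 3 passages
  (6, 2): 3 passages
  (7, 4): 3 passages
Total junctions: 7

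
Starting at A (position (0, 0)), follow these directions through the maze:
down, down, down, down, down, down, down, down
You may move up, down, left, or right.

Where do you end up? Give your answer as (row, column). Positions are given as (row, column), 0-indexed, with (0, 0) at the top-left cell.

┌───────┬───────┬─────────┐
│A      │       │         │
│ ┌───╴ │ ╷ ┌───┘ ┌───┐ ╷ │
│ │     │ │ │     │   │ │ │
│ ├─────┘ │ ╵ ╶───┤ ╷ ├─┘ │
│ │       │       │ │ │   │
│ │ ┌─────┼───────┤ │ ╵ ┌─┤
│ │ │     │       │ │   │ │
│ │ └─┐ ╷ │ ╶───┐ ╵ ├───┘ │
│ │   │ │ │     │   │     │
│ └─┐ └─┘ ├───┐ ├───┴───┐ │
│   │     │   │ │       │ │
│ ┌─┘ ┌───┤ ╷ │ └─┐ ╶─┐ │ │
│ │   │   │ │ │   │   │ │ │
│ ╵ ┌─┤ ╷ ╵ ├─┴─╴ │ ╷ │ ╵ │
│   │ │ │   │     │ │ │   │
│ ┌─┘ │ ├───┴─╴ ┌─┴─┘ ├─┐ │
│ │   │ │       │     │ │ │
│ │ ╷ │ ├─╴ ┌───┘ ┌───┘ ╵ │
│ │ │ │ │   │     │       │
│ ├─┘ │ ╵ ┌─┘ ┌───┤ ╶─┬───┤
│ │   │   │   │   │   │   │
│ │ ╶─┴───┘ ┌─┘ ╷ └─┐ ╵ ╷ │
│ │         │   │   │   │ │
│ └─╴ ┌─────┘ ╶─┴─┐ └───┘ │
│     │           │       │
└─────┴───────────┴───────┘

Following directions step by step:
Start: (0, 0)
  down: (0, 0) → (1, 0)
  down: (1, 0) → (2, 0)
  down: (2, 0) → (3, 0)
  down: (3, 0) → (4, 0)
  down: (4, 0) → (5, 0)
  down: (5, 0) → (6, 0)
  down: (6, 0) → (7, 0)
  down: (7, 0) → (8, 0)
Final position: (8, 0)

Path taken:

┌───────┬───────┬─────────┐
│A      │       │         │
│ ┌───╴ │ ╷ ┌───┘ ┌───┐ ╷ │
│↓│     │ │ │     │   │ │ │
│ ├─────┘ │ ╵ ╶───┤ ╷ ├─┘ │
│↓│       │       │ │ │   │
│ │ ┌─────┼───────┤ │ ╵ ┌─┤
│↓│ │     │       │ │   │ │
│ │ └─┐ ╷ │ ╶───┐ ╵ ├───┘ │
│↓│   │ │ │     │   │     │
│ └─┐ └─┘ ├───┐ ├───┴───┐ │
│↓  │     │   │ │       │ │
│ ┌─┘ ┌───┤ ╷ │ └─┐ ╶─┐ │ │
│↓│   │   │ │ │   │   │ │ │
│ ╵ ┌─┤ ╷ ╵ ├─┴─╴ │ ╷ │ ╵ │
│↓  │ │ │   │     │ │ │   │
│ ┌─┘ │ ├───┴─╴ ┌─┴─┘ ├─┐ │
│B│   │ │       │     │ │ │
│ │ ╷ │ ├─╴ ┌───┘ ┌───┘ ╵ │
│ │ │ │ │   │     │       │
│ ├─┘ │ ╵ ┌─┘ ┌───┤ ╶─┬───┤
│ │   │   │   │   │   │   │
│ │ ╶─┴───┘ ┌─┘ ╷ └─┐ ╵ ╷ │
│ │         │   │   │   │ │
│ └─╴ ┌─────┘ ╶─┴─┐ └───┘ │
│     │           │       │
└─────┴───────────┴───────┘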